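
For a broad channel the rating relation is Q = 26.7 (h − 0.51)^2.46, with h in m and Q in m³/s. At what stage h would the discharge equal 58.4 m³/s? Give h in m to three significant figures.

1.88 m

h − h₀ = (Q/C)^(1/b) = (58.4/26.7)^(1/2.46) = 1.375 m
h = 0.51 + 1.375 = 1.885 m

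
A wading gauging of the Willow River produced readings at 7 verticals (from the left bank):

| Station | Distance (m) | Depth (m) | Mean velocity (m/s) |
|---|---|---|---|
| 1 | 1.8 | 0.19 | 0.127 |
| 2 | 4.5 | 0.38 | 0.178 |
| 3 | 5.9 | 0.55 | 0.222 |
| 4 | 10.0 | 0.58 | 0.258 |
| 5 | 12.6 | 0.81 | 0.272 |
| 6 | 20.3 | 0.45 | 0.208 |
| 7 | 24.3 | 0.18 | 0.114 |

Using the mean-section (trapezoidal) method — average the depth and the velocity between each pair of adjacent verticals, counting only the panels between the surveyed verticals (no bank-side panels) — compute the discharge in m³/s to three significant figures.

Panel 1-2: Δb = 2.7 m, d̄ = (0.19+0.38)/2 = 0.285, v̄ = (0.127+0.178)/2 = 0.1525 → q = 2.7×0.285×0.1525 = 0.1173 m³/s
Panel 2-3: Δb = 1.4 m, d̄ = (0.38+0.55)/2 = 0.465, v̄ = (0.178+0.222)/2 = 0.2 → q = 1.4×0.465×0.2 = 0.1302 m³/s
Panel 3-4: Δb = 4.1 m, d̄ = (0.55+0.58)/2 = 0.565, v̄ = (0.222+0.258)/2 = 0.24 → q = 4.1×0.565×0.24 = 0.5560 m³/s
Panel 4-5: Δb = 2.6 m, d̄ = (0.58+0.81)/2 = 0.695, v̄ = (0.258+0.272)/2 = 0.265 → q = 2.6×0.695×0.265 = 0.4789 m³/s
Panel 5-6: Δb = 7.7 m, d̄ = (0.81+0.45)/2 = 0.63, v̄ = (0.272+0.208)/2 = 0.24 → q = 7.7×0.63×0.24 = 1.164 m³/s
Panel 6-7: Δb = 4 m, d̄ = (0.45+0.18)/2 = 0.315, v̄ = (0.208+0.114)/2 = 0.161 → q = 4×0.315×0.161 = 0.2029 m³/s
Q = Σ q = 2.649 m³/s

2.65 m³/s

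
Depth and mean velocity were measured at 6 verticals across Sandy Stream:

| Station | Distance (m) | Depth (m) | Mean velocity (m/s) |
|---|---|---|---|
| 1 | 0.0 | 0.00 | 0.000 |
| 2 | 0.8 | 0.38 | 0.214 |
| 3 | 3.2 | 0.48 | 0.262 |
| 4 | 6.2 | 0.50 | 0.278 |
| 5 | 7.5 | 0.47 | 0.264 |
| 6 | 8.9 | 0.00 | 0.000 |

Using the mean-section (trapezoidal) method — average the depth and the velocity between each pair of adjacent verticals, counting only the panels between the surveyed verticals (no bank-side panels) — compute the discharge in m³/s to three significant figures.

Panel 1-2: Δb = 0.8 m, d̄ = (0.00+0.38)/2 = 0.19, v̄ = (0.000+0.214)/2 = 0.107 → q = 0.8×0.19×0.107 = 0.01626 m³/s
Panel 2-3: Δb = 2.4 m, d̄ = (0.38+0.48)/2 = 0.43, v̄ = (0.214+0.262)/2 = 0.238 → q = 2.4×0.43×0.238 = 0.2456 m³/s
Panel 3-4: Δb = 3 m, d̄ = (0.48+0.50)/2 = 0.49, v̄ = (0.262+0.278)/2 = 0.27 → q = 3×0.49×0.27 = 0.3969 m³/s
Panel 4-5: Δb = 1.3 m, d̄ = (0.50+0.47)/2 = 0.485, v̄ = (0.278+0.264)/2 = 0.271 → q = 1.3×0.485×0.271 = 0.1709 m³/s
Panel 5-6: Δb = 1.4 m, d̄ = (0.47+0.00)/2 = 0.235, v̄ = (0.264+0.000)/2 = 0.132 → q = 1.4×0.235×0.132 = 0.04343 m³/s
Q = Σ q = 0.8731 m³/s

0.873 m³/s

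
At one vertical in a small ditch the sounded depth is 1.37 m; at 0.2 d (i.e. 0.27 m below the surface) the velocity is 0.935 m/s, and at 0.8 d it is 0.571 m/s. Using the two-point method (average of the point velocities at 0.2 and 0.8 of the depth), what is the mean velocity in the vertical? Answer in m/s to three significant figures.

0.753 m/s

v̄ = (0.935 + 0.571) / 2 = 0.7530 m/s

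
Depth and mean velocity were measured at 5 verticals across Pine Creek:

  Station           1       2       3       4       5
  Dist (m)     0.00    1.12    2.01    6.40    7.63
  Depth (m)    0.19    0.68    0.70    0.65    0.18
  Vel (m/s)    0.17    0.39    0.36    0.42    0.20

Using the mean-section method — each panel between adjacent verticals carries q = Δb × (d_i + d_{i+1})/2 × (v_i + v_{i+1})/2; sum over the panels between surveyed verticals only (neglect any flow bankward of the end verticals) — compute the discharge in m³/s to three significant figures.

Panel 1-2: Δb = 1.12 m, d̄ = (0.19+0.68)/2 = 0.435, v̄ = (0.17+0.39)/2 = 0.28 → q = 1.12×0.435×0.28 = 0.1364 m³/s
Panel 2-3: Δb = 0.89 m, d̄ = (0.68+0.70)/2 = 0.69, v̄ = (0.39+0.36)/2 = 0.375 → q = 0.89×0.69×0.375 = 0.2303 m³/s
Panel 3-4: Δb = 4.39 m, d̄ = (0.70+0.65)/2 = 0.675, v̄ = (0.36+0.42)/2 = 0.39 → q = 4.39×0.675×0.39 = 1.156 m³/s
Panel 4-5: Δb = 1.23 m, d̄ = (0.65+0.18)/2 = 0.415, v̄ = (0.42+0.20)/2 = 0.31 → q = 1.23×0.415×0.31 = 0.1582 m³/s
Q = Σ q = 1.681 m³/s

1.68 m³/s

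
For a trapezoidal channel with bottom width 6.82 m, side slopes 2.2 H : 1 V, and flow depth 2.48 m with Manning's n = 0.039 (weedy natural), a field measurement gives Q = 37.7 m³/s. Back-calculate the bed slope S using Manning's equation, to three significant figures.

A = (b + z·y)·y = (6.82 + 2.2×2.48)×2.48 = 30.44 m²
P = b + 2y√(1+z²) = 6.82 + 2×2.48×√(1+2.2²) = 18.81 m
R = A/P = 30.44/18.81 = 1.619 m
S = (Q·n / (1·A·R^(2/3)))² = (37.7×0.039 / (1×30.44×1.379))² = 0.001227

0.00123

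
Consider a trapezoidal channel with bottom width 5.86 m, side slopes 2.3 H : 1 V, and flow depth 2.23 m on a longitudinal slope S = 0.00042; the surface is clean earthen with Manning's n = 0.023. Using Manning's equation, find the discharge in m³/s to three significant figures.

27.8 m³/s

A = (b + z·y)·y = (5.86 + 2.3×2.23)×2.23 = 24.51 m²
P = b + 2y√(1+z²) = 5.86 + 2×2.23×√(1+2.3²) = 17.05 m
R = A/P = 24.51/17.05 = 1.438 m
Q = (1/n)·A·R^(2/3)·S^(1/2) = (1/0.023) × 24.51 × 1.438^(2/3) × 0.00042^(1/2) = 27.81 m³/s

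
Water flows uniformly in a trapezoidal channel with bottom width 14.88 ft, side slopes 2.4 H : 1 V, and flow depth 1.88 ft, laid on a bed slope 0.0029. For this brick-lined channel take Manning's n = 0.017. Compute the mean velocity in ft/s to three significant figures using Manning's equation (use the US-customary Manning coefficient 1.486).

6.11 ft/s

A = (b + z·y)·y = (14.88 + 2.4×1.88)×1.88 = 36.46 ft²
P = b + 2y√(1+z²) = 14.88 + 2×1.88×√(1+2.4²) = 24.66 ft
R = A/P = 36.46/24.66 = 1.479 ft
Q = (1.486/n)·A·R^(2/3)·S^(1/2) = (1.486/0.017) × 36.46 × 1.479^(2/3) × 0.0029^(1/2) = 222.7 ft³/s
V = Q/A = 222.7/36.46 = 6.110 ft/s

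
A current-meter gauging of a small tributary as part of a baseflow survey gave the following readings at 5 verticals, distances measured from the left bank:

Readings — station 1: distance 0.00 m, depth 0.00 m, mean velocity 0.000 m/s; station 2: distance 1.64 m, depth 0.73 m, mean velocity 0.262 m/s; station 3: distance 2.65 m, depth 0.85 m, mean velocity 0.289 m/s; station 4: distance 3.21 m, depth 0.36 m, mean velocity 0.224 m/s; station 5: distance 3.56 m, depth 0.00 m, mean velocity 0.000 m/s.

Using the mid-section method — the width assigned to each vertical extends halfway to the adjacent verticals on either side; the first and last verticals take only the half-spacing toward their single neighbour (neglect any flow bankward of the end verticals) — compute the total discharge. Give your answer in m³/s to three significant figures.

0.483 m³/s

w_2 = (2.65 − 0.00)/2 = 1.325 m; q_2 = 0.262 × 0.73 × 1.325 = 0.2534 m³/s
w_3 = (3.21 − 1.64)/2 = 0.785 m; q_3 = 0.289 × 0.85 × 0.785 = 0.1928 m³/s
w_4 = (3.56 − 2.65)/2 = 0.455 m; q_4 = 0.224 × 0.36 × 0.455 = 0.03669 m³/s
Stations 1, 5 contribute zero (depth or velocity is 0).
Q = Σ qᵢ = 0.4829 m³/s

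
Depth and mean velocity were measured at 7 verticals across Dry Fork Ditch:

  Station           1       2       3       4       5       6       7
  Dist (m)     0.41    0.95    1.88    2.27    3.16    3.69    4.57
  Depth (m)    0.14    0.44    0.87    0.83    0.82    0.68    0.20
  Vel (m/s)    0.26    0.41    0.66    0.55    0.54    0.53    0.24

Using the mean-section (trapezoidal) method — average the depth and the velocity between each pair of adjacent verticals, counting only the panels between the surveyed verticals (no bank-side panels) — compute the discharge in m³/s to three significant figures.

Panel 1-2: Δb = 0.54 m, d̄ = (0.14+0.44)/2 = 0.29, v̄ = (0.26+0.41)/2 = 0.335 → q = 0.54×0.29×0.335 = 0.05246 m³/s
Panel 2-3: Δb = 0.93 m, d̄ = (0.44+0.87)/2 = 0.655, v̄ = (0.41+0.66)/2 = 0.535 → q = 0.93×0.655×0.535 = 0.3259 m³/s
Panel 3-4: Δb = 0.39 m, d̄ = (0.87+0.83)/2 = 0.85, v̄ = (0.66+0.55)/2 = 0.605 → q = 0.39×0.85×0.605 = 0.2006 m³/s
Panel 4-5: Δb = 0.89 m, d̄ = (0.83+0.82)/2 = 0.825, v̄ = (0.55+0.54)/2 = 0.545 → q = 0.89×0.825×0.545 = 0.4002 m³/s
Panel 5-6: Δb = 0.53 m, d̄ = (0.82+0.68)/2 = 0.75, v̄ = (0.54+0.53)/2 = 0.535 → q = 0.53×0.75×0.535 = 0.2127 m³/s
Panel 6-7: Δb = 0.88 m, d̄ = (0.68+0.20)/2 = 0.44, v̄ = (0.53+0.24)/2 = 0.385 → q = 0.88×0.44×0.385 = 0.1491 m³/s
Q = Σ q = 1.341 m³/s

1.34 m³/s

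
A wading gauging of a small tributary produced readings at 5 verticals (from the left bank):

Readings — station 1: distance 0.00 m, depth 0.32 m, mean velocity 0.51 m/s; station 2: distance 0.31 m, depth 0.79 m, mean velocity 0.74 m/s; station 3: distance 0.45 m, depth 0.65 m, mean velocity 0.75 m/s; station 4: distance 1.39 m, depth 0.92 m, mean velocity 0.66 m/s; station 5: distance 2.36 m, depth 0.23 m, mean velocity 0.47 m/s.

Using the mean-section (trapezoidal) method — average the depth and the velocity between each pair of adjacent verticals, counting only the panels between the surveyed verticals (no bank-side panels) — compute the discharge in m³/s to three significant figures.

1.02 m³/s

Panel 1-2: Δb = 0.31 m, d̄ = (0.32+0.79)/2 = 0.555, v̄ = (0.51+0.74)/2 = 0.625 → q = 0.31×0.555×0.625 = 0.1075 m³/s
Panel 2-3: Δb = 0.14 m, d̄ = (0.79+0.65)/2 = 0.72, v̄ = (0.74+0.75)/2 = 0.745 → q = 0.14×0.72×0.745 = 0.07510 m³/s
Panel 3-4: Δb = 0.94 m, d̄ = (0.65+0.92)/2 = 0.785, v̄ = (0.75+0.66)/2 = 0.705 → q = 0.94×0.785×0.705 = 0.5202 m³/s
Panel 4-5: Δb = 0.97 m, d̄ = (0.92+0.23)/2 = 0.575, v̄ = (0.66+0.47)/2 = 0.565 → q = 0.97×0.575×0.565 = 0.3151 m³/s
Q = Σ q = 1.018 m³/s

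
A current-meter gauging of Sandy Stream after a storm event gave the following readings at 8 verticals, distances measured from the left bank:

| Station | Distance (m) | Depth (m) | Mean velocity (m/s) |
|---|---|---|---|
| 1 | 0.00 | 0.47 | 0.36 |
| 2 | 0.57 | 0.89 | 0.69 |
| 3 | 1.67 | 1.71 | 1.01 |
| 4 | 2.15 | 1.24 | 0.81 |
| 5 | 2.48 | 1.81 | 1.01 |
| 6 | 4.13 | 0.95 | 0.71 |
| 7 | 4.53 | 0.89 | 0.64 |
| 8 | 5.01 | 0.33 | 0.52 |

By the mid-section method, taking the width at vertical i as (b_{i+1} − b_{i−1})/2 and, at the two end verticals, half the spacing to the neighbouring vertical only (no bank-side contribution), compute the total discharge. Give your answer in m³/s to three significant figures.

5.13 m³/s

w_1 = (0.57 − 0.00)/2 = 0.285 m; q_1 = 0.36 × 0.47 × 0.285 = 0.04822 m³/s
w_2 = (1.67 − 0.00)/2 = 0.835 m; q_2 = 0.69 × 0.89 × 0.835 = 0.5128 m³/s
w_3 = (2.15 − 0.57)/2 = 0.79 m; q_3 = 1.01 × 1.71 × 0.79 = 1.364 m³/s
w_4 = (2.48 − 1.67)/2 = 0.405 m; q_4 = 0.81 × 1.24 × 0.405 = 0.4068 m³/s
w_5 = (4.13 − 2.15)/2 = 0.99 m; q_5 = 1.01 × 1.81 × 0.99 = 1.810 m³/s
w_6 = (4.53 − 2.48)/2 = 1.025 m; q_6 = 0.71 × 0.95 × 1.025 = 0.6914 m³/s
w_7 = (5.01 − 4.13)/2 = 0.44 m; q_7 = 0.64 × 0.89 × 0.44 = 0.2506 m³/s
w_8 = (5.01 − 4.53)/2 = 0.24 m; q_8 = 0.52 × 0.33 × 0.24 = 0.04118 m³/s
Q = Σ qᵢ = 5.125 m³/s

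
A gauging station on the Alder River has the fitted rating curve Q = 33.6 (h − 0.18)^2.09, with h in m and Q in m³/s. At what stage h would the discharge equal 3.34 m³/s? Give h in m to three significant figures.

0.511 m

h − h₀ = (Q/C)^(1/b) = (3.34/33.6)^(1/2.09) = 0.3314 m
h = 0.18 + 0.3314 = 0.5114 m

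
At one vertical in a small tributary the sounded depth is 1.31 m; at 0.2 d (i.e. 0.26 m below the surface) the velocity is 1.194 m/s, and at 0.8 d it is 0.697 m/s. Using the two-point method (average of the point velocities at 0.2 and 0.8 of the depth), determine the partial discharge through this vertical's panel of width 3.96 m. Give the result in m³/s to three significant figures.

v̄ = (1.194 + 0.697) / 2 = 0.9455 m/s
q = v̄ × d × w = 0.9455 × 1.31 × 3.96 = 4.905 m³/s

4.90 m³/s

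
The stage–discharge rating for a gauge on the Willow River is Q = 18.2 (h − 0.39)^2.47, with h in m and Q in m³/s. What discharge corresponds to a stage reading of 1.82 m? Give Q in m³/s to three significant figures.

44.0 m³/s

Q = 18.2 × (1.82 − 0.39)^2.47 = 18.2 × 1.43^2.47 = 44.03 m³/s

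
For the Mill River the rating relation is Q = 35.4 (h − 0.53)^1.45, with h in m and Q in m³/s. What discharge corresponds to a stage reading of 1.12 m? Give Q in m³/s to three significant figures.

Q = 35.4 × (1.12 − 0.53)^1.45 = 35.4 × 0.59^1.45 = 16.47 m³/s

16.5 m³/s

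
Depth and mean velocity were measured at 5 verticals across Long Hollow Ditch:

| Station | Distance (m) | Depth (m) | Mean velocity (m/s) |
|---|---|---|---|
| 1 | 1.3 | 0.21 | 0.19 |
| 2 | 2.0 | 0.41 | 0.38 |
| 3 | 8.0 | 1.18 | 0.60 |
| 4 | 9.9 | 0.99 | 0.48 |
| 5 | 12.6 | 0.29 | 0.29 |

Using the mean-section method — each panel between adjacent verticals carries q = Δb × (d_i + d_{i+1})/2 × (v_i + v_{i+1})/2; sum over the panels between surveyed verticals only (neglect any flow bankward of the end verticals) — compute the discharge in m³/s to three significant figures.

Panel 1-2: Δb = 0.7 m, d̄ = (0.21+0.41)/2 = 0.31, v̄ = (0.19+0.38)/2 = 0.285 → q = 0.7×0.31×0.285 = 0.06185 m³/s
Panel 2-3: Δb = 6 m, d̄ = (0.41+1.18)/2 = 0.795, v̄ = (0.38+0.60)/2 = 0.49 → q = 6×0.795×0.49 = 2.337 m³/s
Panel 3-4: Δb = 1.9 m, d̄ = (1.18+0.99)/2 = 1.085, v̄ = (0.60+0.48)/2 = 0.54 → q = 1.9×1.085×0.54 = 1.113 m³/s
Panel 4-5: Δb = 2.7 m, d̄ = (0.99+0.29)/2 = 0.64, v̄ = (0.48+0.29)/2 = 0.385 → q = 2.7×0.64×0.385 = 0.6653 m³/s
Q = Σ q = 4.178 m³/s

4.18 m³/s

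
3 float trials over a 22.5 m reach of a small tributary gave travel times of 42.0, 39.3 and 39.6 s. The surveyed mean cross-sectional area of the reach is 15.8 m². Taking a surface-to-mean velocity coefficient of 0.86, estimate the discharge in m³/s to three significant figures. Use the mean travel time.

7.59 m³/s

t̄ = (42.0 + 39.3 + 39.6) / 3 = 40.3 s
v_surface = L / t̄ = 22.5 / 40.3 = 0.5583 m/s
v_mean = 0.86 × 0.5583 = 0.4801 m/s
Q = A × v_mean = 15.8 × 0.4801 = 7.586 m³/s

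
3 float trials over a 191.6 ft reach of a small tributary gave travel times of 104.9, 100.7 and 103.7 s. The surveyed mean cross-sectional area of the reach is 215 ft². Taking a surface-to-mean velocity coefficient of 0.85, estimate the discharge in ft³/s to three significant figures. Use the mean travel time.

340 ft³/s

t̄ = (104.9 + 100.7 + 103.7) / 3 = 103.1 s
v_surface = L / t̄ = 191.6 / 103.1 = 1.858 ft/s
v_mean = 0.85 × 1.858 = 1.580 ft/s
Q = A × v_mean = 215 × 1.580 = 339.6 ft³/s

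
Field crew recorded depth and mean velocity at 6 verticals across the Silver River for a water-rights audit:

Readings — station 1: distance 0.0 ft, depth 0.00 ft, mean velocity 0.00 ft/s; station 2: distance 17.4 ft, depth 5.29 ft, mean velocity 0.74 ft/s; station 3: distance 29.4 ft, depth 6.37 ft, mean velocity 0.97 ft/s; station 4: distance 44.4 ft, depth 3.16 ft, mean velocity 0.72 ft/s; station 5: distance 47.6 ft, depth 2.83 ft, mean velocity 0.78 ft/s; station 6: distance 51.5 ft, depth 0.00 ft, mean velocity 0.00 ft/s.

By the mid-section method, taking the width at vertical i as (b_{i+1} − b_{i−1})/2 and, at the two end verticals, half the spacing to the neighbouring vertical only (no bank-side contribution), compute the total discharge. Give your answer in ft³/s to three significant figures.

w_2 = (29.4 − 0.0)/2 = 14.7 ft; q_2 = 0.74 × 5.29 × 14.7 = 57.54 ft³/s
w_3 = (44.4 − 17.4)/2 = 13.5 ft; q_3 = 0.97 × 6.37 × 13.5 = 83.42 ft³/s
w_4 = (47.6 − 29.4)/2 = 9.1 ft; q_4 = 0.72 × 3.16 × 9.1 = 20.70 ft³/s
w_5 = (51.5 − 44.4)/2 = 3.55 ft; q_5 = 0.78 × 2.83 × 3.55 = 7.836 ft³/s
Stations 1, 6 contribute zero (depth or velocity is 0).
Q = Σ qᵢ = 169.5 ft³/s

170 ft³/s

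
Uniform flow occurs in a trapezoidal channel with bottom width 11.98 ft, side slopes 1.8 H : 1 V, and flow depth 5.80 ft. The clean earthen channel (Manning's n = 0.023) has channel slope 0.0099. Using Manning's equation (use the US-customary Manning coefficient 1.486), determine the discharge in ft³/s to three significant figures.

A = (b + z·y)·y = (11.98 + 1.8×5.80)×5.80 = 130.0 ft²
P = b + 2y√(1+z²) = 11.98 + 2×5.80×√(1+1.8²) = 35.87 ft
R = A/P = 130.0/35.87 = 3.626 ft
Q = (1.486/n)·A·R^(2/3)·S^(1/2) = (1.486/0.023) × 130.0 × 3.626^(2/3) × 0.0099^(1/2) = 1973 ft³/s

1970 ft³/s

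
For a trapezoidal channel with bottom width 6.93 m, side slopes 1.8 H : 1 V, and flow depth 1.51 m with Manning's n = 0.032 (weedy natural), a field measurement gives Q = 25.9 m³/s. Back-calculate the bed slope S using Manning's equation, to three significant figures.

A = (b + z·y)·y = (6.93 + 1.8×1.51)×1.51 = 14.57 m²
P = b + 2y√(1+z²) = 6.93 + 2×1.51×√(1+1.8²) = 13.15 m
R = A/P = 14.57/13.15 = 1.108 m
S = (Q·n / (1·A·R^(2/3)))² = (25.9×0.032 / (1×14.57×1.071))² = 0.002823

0.00282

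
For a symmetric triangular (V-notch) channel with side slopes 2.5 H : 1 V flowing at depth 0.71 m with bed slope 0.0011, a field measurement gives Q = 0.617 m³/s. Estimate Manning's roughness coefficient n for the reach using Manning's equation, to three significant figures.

0.0323

A = z·y² = 2.5×0.71² = 1.260 m²
P = 2y√(1+z²) = 2×0.71×√(1+2.5²) = 3.823 m
R = A/P = 1.260/3.823 = 0.3296 m
n = (1/Q)·A·R^(2/3)·S^(1/2) = (1/0.617) × 1.260 × 0.4772 × 0.03317 = 0.03232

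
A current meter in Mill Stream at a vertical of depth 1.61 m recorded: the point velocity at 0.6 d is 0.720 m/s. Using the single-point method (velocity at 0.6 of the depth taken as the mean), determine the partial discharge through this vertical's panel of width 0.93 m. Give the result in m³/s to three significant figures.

1.08 m³/s

v̄ = v₀.₆ = 0.720 m/s
q = v̄ × d × w = 0.7200 × 1.61 × 0.93 = 1.078 m³/s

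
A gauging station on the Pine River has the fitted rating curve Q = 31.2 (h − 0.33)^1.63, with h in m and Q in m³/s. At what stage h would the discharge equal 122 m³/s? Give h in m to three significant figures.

2.64 m

h − h₀ = (Q/C)^(1/b) = (122/31.2)^(1/1.63) = 2.308 m
h = 0.33 + 2.308 = 2.638 m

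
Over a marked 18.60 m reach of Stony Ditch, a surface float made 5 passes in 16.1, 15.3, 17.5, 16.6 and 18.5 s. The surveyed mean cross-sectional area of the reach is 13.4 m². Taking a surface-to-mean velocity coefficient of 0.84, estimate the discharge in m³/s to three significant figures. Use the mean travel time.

t̄ = (16.1 + 15.3 + 17.5 + 16.6 + 18.5) / 5 = 16.8 s
v_surface = L / t̄ = 18.60 / 16.8 = 1.107 m/s
v_mean = 0.84 × 1.107 = 0.9300 m/s
Q = A × v_mean = 13.4 × 0.9300 = 12.46 m³/s

12.5 m³/s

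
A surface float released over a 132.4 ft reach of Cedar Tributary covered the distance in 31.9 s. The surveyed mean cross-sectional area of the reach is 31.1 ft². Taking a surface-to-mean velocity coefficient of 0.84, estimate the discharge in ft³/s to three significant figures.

108 ft³/s

v_surface = L / t̄ = 132.4 / 31.9 = 4.150 ft/s
v_mean = 0.84 × 4.150 = 3.486 ft/s
Q = A × v_mean = 31.1 × 3.486 = 108.4 ft³/s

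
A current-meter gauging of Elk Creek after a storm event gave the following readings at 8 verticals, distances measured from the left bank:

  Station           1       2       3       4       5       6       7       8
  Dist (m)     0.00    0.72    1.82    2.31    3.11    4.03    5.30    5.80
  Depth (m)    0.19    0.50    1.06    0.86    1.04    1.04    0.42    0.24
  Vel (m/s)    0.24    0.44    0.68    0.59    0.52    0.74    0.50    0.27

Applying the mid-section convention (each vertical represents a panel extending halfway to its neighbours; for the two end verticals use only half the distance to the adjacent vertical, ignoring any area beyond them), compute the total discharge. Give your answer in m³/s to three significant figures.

w_1 = (0.72 − 0.00)/2 = 0.36 m; q_1 = 0.24 × 0.19 × 0.36 = 0.01642 m³/s
w_2 = (1.82 − 0.00)/2 = 0.91 m; q_2 = 0.44 × 0.50 × 0.91 = 0.2002 m³/s
w_3 = (2.31 − 0.72)/2 = 0.795 m; q_3 = 0.68 × 1.06 × 0.795 = 0.5730 m³/s
w_4 = (3.11 − 1.82)/2 = 0.645 m; q_4 = 0.59 × 0.86 × 0.645 = 0.3273 m³/s
w_5 = (4.03 − 2.31)/2 = 0.86 m; q_5 = 0.52 × 1.04 × 0.86 = 0.4651 m³/s
w_6 = (5.30 − 3.11)/2 = 1.095 m; q_6 = 0.74 × 1.04 × 1.095 = 0.8427 m³/s
w_7 = (5.80 − 4.03)/2 = 0.885 m; q_7 = 0.50 × 0.42 × 0.885 = 0.1859 m³/s
w_8 = (5.80 − 5.30)/2 = 0.25 m; q_8 = 0.27 × 0.24 × 0.25 = 0.01620 m³/s
Q = Σ qᵢ = 2.627 m³/s

2.63 m³/s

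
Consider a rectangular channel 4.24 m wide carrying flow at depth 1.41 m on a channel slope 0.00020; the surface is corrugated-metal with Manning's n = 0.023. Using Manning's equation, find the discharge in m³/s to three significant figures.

A = b·y = 4.24 × 1.41 = 5.978 m²
P = b + 2y = 4.24 + 2×1.41 = 7.060 m
R = A/P = 5.978/7.060 = 0.8468 m
Q = (1/n)·A·R^(2/3)·S^(1/2) = (1/0.023) × 5.978 × 0.8468^(2/3) × 0.00020^(1/2) = 3.290 m³/s

3.29 m³/s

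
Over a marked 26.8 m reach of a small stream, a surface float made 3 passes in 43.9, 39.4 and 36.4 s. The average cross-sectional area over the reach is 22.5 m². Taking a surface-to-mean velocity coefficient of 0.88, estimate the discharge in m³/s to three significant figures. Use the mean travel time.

t̄ = (43.9 + 39.4 + 36.4) / 3 = 39.9 s
v_surface = L / t̄ = 26.8 / 39.9 = 0.6717 m/s
v_mean = 0.88 × 0.6717 = 0.5911 m/s
Q = A × v_mean = 22.5 × 0.5911 = 13.30 m³/s

13.3 m³/s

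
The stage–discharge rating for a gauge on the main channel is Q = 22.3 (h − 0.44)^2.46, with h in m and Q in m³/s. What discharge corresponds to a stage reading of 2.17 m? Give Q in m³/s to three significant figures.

85.9 m³/s

Q = 22.3 × (2.17 − 0.44)^2.46 = 22.3 × 1.73^2.46 = 85.88 m³/s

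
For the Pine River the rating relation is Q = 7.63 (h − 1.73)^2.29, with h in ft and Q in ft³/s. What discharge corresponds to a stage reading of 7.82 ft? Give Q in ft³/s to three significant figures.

478 ft³/s

Q = 7.63 × (7.82 − 1.73)^2.29 = 7.63 × 6.09^2.29 = 477.9 ft³/s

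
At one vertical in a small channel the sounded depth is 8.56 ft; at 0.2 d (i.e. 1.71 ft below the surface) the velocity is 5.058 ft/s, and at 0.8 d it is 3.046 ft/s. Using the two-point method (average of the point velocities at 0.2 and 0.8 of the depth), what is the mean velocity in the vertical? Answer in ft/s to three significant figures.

v̄ = (5.058 + 3.046) / 2 = 4.052 ft/s

4.05 ft/s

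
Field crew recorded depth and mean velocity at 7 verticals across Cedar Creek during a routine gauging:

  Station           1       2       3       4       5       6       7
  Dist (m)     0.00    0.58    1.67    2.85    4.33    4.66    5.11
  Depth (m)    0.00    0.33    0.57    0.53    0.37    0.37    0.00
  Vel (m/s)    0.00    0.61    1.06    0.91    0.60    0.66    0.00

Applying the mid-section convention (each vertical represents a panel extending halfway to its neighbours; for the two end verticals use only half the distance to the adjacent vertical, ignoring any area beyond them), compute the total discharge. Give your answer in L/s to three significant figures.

1790 L/s

w_2 = (1.67 − 0.00)/2 = 0.835 m; q_2 = 0.61 × 0.33 × 0.835 = 0.1681 m³/s
w_3 = (2.85 − 0.58)/2 = 1.135 m; q_3 = 1.06 × 0.57 × 1.135 = 0.6858 m³/s
w_4 = (4.33 − 1.67)/2 = 1.33 m; q_4 = 0.91 × 0.53 × 1.33 = 0.6415 m³/s
w_5 = (4.66 − 2.85)/2 = 0.905 m; q_5 = 0.60 × 0.37 × 0.905 = 0.2009 m³/s
w_6 = (5.11 − 4.33)/2 = 0.39 m; q_6 = 0.66 × 0.37 × 0.39 = 0.09524 m³/s
Stations 1, 7 contribute zero (depth or velocity is 0).
Q = Σ qᵢ = 1.791 m³/s
= 1.791 × 1000 = 1791 L/s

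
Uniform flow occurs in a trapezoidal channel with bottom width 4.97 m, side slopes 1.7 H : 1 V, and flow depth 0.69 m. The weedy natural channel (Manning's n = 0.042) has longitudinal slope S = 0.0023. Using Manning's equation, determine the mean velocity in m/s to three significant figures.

A = (b + z·y)·y = (4.97 + 1.7×0.69)×0.69 = 4.239 m²
P = b + 2y√(1+z²) = 4.97 + 2×0.69×√(1+1.7²) = 7.692 m
R = A/P = 4.239/7.692 = 0.5511 m
Q = (1/n)·A·R^(2/3)·S^(1/2) = (1/0.042) × 4.239 × 0.5511^(2/3) × 0.0023^(1/2) = 3.253 m³/s
V = Q/A = 3.253/4.239 = 0.7675 m/s

0.768 m/s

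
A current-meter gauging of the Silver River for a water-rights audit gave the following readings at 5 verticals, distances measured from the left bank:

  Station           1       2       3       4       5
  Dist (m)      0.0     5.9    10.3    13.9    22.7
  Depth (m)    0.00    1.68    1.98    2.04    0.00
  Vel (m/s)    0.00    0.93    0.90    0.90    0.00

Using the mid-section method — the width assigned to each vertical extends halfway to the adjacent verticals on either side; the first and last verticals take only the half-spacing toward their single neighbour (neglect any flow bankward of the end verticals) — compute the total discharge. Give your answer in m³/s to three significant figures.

26.6 m³/s

w_2 = (10.3 − 0.0)/2 = 5.15 m; q_2 = 0.93 × 1.68 × 5.15 = 8.046 m³/s
w_3 = (13.9 − 5.9)/2 = 4 m; q_3 = 0.90 × 1.98 × 4 = 7.128 m³/s
w_4 = (22.7 − 10.3)/2 = 6.2 m; q_4 = 0.90 × 2.04 × 6.2 = 11.38 m³/s
Stations 1, 5 contribute zero (depth or velocity is 0).
Q = Σ qᵢ = 26.56 m³/s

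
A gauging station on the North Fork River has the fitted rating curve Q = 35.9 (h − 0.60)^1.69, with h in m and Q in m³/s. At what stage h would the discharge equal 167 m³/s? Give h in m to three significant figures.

h − h₀ = (Q/C)^(1/b) = (167/35.9)^(1/1.69) = 2.483 m
h = 0.60 + 2.483 = 3.083 m

3.08 m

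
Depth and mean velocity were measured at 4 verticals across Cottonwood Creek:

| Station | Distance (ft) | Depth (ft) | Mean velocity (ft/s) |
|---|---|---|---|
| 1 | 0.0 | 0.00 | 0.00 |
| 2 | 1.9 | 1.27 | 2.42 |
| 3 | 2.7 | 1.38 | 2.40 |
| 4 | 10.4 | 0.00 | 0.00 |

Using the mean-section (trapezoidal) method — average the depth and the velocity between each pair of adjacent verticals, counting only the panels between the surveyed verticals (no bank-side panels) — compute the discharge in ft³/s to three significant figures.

10.4 ft³/s

Panel 1-2: Δb = 1.9 ft, d̄ = (0.00+1.27)/2 = 0.635, v̄ = (0.00+2.42)/2 = 1.21 → q = 1.9×0.635×1.21 = 1.460 ft³/s
Panel 2-3: Δb = 0.8 ft, d̄ = (1.27+1.38)/2 = 1.325, v̄ = (2.42+2.40)/2 = 2.41 → q = 0.8×1.325×2.41 = 2.555 ft³/s
Panel 3-4: Δb = 7.7 ft, d̄ = (1.38+0.00)/2 = 0.69, v̄ = (2.40+0.00)/2 = 1.2 → q = 7.7×0.69×1.2 = 6.376 ft³/s
Q = Σ q = 10.39 ft³/s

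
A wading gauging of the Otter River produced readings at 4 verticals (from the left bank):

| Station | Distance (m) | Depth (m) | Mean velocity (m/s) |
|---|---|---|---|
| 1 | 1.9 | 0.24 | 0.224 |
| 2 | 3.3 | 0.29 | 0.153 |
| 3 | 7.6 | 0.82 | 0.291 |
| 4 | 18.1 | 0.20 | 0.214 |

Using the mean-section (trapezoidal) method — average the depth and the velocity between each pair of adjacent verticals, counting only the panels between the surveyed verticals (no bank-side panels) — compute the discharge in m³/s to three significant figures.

Panel 1-2: Δb = 1.4 m, d̄ = (0.24+0.29)/2 = 0.265, v̄ = (0.224+0.153)/2 = 0.1885 → q = 1.4×0.265×0.1885 = 0.06993 m³/s
Panel 2-3: Δb = 4.3 m, d̄ = (0.29+0.82)/2 = 0.555, v̄ = (0.153+0.291)/2 = 0.222 → q = 4.3×0.555×0.222 = 0.5298 m³/s
Panel 3-4: Δb = 10.5 m, d̄ = (0.82+0.20)/2 = 0.51, v̄ = (0.291+0.214)/2 = 0.2525 → q = 10.5×0.51×0.2525 = 1.352 m³/s
Q = Σ q = 1.952 m³/s

1.95 m³/s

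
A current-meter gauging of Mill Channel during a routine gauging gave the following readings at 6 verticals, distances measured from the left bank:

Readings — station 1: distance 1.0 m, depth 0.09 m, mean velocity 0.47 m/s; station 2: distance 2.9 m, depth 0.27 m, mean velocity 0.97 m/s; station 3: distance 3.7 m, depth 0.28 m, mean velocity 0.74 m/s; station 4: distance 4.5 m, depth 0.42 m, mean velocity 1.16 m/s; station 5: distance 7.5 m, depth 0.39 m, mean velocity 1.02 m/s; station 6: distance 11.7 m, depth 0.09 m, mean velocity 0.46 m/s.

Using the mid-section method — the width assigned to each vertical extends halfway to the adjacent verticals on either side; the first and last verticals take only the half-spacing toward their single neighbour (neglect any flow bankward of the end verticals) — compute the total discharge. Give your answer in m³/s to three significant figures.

3.00 m³/s

w_1 = (2.9 − 1.0)/2 = 0.95 m; q_1 = 0.47 × 0.09 × 0.95 = 0.04019 m³/s
w_2 = (3.7 − 1.0)/2 = 1.35 m; q_2 = 0.97 × 0.27 × 1.35 = 0.3536 m³/s
w_3 = (4.5 − 2.9)/2 = 0.8 m; q_3 = 0.74 × 0.28 × 0.8 = 0.1658 m³/s
w_4 = (7.5 − 3.7)/2 = 1.9 m; q_4 = 1.16 × 0.42 × 1.9 = 0.9257 m³/s
w_5 = (11.7 − 4.5)/2 = 3.6 m; q_5 = 1.02 × 0.39 × 3.6 = 1.432 m³/s
w_6 = (11.7 − 7.5)/2 = 2.1 m; q_6 = 0.46 × 0.09 × 2.1 = 0.08694 m³/s
Q = Σ qᵢ = 3.004 m³/s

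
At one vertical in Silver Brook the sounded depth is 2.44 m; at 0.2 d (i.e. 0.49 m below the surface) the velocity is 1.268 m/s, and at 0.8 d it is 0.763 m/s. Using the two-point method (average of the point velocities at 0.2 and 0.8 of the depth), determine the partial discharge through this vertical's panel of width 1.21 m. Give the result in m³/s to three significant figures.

v̄ = (1.268 + 0.763) / 2 = 1.016 m/s
q = v̄ × d × w = 1.016 × 2.44 × 1.21 = 2.998 m³/s

3.00 m³/s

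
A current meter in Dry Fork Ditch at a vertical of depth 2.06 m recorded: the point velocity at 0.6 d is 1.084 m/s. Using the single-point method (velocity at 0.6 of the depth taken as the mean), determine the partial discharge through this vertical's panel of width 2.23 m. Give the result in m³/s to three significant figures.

v̄ = v₀.₆ = 1.084 m/s
q = v̄ × d × w = 1.084 × 2.06 × 2.23 = 4.980 m³/s

4.98 m³/s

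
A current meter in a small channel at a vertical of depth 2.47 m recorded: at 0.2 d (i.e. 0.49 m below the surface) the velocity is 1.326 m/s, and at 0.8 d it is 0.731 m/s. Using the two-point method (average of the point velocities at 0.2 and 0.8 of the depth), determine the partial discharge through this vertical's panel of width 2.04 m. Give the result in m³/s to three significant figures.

5.18 m³/s

v̄ = (1.326 + 0.731) / 2 = 1.029 m/s
q = v̄ × d × w = 1.029 × 2.47 × 2.04 = 5.182 m³/s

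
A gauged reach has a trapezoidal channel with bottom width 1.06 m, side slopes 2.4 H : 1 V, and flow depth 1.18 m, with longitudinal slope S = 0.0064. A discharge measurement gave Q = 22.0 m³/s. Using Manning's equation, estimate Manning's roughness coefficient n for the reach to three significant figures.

A = (b + z·y)·y = (1.06 + 2.4×1.18)×1.18 = 4.593 m²
P = b + 2y√(1+z²) = 1.06 + 2×1.18×√(1+2.4²) = 7.196 m
R = A/P = 4.593/7.196 = 0.6382 m
n = (1/Q)·A·R^(2/3)·S^(1/2) = (1/22.0) × 4.593 × 0.7413 × 0.08000 = 0.01238

0.0124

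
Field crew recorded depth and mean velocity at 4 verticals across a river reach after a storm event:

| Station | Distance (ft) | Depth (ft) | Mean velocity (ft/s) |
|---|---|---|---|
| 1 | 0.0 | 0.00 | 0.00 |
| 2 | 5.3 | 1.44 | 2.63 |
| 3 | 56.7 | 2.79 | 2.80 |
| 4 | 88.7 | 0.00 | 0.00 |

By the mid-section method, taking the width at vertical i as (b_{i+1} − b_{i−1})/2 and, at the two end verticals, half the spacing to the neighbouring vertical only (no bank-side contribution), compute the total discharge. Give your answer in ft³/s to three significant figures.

w_2 = (56.7 − 0.0)/2 = 28.35 ft; q_2 = 2.63 × 1.44 × 28.35 = 107.4 ft³/s
w_3 = (88.7 − 5.3)/2 = 41.7 ft; q_3 = 2.80 × 2.79 × 41.7 = 325.8 ft³/s
Stations 1, 4 contribute zero (depth or velocity is 0).
Q = Σ qᵢ = 433.1 ft³/s

433 ft³/s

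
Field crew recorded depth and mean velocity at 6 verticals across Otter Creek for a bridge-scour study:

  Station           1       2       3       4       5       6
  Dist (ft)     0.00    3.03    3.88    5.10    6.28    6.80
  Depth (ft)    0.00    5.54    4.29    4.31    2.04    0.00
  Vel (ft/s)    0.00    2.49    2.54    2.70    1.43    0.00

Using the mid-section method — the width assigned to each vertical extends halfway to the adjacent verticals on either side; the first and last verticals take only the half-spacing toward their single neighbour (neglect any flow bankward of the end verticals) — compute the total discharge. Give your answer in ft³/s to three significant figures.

w_2 = (3.88 − 0.00)/2 = 1.94 ft; q_2 = 2.49 × 5.54 × 1.94 = 26.76 ft³/s
w_3 = (5.10 − 3.03)/2 = 1.035 ft; q_3 = 2.54 × 4.29 × 1.035 = 11.28 ft³/s
w_4 = (6.28 − 3.88)/2 = 1.2 ft; q_4 = 2.70 × 4.31 × 1.2 = 13.96 ft³/s
w_5 = (6.80 − 5.10)/2 = 0.85 ft; q_5 = 1.43 × 2.04 × 0.85 = 2.480 ft³/s
Stations 1, 6 contribute zero (depth or velocity is 0).
Q = Σ qᵢ = 54.48 ft³/s

54.5 ft³/s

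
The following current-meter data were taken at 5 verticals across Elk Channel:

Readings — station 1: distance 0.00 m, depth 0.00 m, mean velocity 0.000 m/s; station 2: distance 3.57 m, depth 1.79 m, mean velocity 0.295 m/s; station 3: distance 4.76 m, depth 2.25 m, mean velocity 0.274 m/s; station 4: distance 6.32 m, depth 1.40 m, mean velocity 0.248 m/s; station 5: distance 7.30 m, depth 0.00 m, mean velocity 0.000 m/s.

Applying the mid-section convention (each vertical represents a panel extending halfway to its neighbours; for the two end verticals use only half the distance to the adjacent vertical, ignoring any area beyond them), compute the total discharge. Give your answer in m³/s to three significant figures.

w_2 = (4.76 − 0.00)/2 = 2.38 m; q_2 = 0.295 × 1.79 × 2.38 = 1.257 m³/s
w_3 = (6.32 − 3.57)/2 = 1.375 m; q_3 = 0.274 × 2.25 × 1.375 = 0.8477 m³/s
w_4 = (7.30 − 4.76)/2 = 1.27 m; q_4 = 0.248 × 1.40 × 1.27 = 0.4409 m³/s
Stations 1, 5 contribute zero (depth or velocity is 0).
Q = Σ qᵢ = 2.545 m³/s

2.55 m³/s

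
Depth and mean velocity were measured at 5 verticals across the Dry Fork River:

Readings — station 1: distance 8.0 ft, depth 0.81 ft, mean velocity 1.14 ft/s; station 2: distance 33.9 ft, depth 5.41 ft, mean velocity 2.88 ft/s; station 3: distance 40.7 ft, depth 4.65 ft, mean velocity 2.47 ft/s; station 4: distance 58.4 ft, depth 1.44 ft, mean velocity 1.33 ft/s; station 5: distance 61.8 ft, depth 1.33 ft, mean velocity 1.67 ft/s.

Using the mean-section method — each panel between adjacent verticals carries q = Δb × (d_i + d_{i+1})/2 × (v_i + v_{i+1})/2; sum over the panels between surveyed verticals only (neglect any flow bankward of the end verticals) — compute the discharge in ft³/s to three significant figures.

Panel 1-2: Δb = 25.9 ft, d̄ = (0.81+5.41)/2 = 3.11, v̄ = (1.14+2.88)/2 = 2.01 → q = 25.9×3.11×2.01 = 161.9 ft³/s
Panel 2-3: Δb = 6.8 ft, d̄ = (5.41+4.65)/2 = 5.03, v̄ = (2.88+2.47)/2 = 2.675 → q = 6.8×5.03×2.675 = 91.50 ft³/s
Panel 3-4: Δb = 17.7 ft, d̄ = (4.65+1.44)/2 = 3.045, v̄ = (2.47+1.33)/2 = 1.9 → q = 17.7×3.045×1.9 = 102.4 ft³/s
Panel 4-5: Δb = 3.4 ft, d̄ = (1.44+1.33)/2 = 1.385, v̄ = (1.33+1.67)/2 = 1.5 → q = 3.4×1.385×1.5 = 7.064 ft³/s
Q = Σ q = 362.9 ft³/s

363 ft³/s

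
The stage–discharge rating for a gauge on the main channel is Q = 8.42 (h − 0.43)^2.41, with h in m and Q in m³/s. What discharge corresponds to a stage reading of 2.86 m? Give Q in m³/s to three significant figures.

Q = 8.42 × (2.86 − 0.43)^2.41 = 8.42 × 2.43^2.41 = 71.55 m³/s

71.6 m³/s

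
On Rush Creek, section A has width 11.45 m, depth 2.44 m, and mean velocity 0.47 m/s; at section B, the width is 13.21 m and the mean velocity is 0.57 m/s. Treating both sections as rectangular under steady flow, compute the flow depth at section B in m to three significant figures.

1.74 m

Q = A₁V₁ = (11.45×2.44) × 0.47 = 13.13 m³/s
d₂ = Q/(b₂ V₂) = 13.13/(13.21×0.57) = 1.744 m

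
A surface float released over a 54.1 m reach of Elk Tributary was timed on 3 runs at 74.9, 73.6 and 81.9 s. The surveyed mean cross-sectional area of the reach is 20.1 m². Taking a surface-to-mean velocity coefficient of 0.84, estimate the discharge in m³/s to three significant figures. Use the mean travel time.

t̄ = (74.9 + 73.6 + 81.9) / 3 = 76.8 s
v_surface = L / t̄ = 54.1 / 76.8 = 0.7044 m/s
v_mean = 0.84 × 0.7044 = 0.5917 m/s
Q = A × v_mean = 20.1 × 0.5917 = 11.89 m³/s

11.9 m³/s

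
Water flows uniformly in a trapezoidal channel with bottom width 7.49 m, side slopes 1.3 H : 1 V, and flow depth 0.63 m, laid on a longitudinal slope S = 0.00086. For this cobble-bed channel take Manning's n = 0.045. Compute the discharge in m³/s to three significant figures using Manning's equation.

A = (b + z·y)·y = (7.49 + 1.3×0.63)×0.63 = 5.235 m²
P = b + 2y√(1+z²) = 7.49 + 2×0.63×√(1+1.3²) = 9.557 m
R = A/P = 5.235/9.557 = 0.5478 m
Q = (1/n)·A·R^(2/3)·S^(1/2) = (1/0.045) × 5.235 × 0.5478^(2/3) × 0.00086^(1/2) = 2.284 m³/s

2.28 m³/s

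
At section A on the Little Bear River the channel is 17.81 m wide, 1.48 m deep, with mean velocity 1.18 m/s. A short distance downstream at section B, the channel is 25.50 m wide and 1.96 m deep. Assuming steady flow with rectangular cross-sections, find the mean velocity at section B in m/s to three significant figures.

Q = A₁V₁ = (17.81×1.48) × 1.18 = 31.10 m³/s
A₂ = 25.50 × 1.96 = 49.98 m²
V₂ = Q/A₂ = 31.10/49.98 = 0.6223 m/s

0.622 m/s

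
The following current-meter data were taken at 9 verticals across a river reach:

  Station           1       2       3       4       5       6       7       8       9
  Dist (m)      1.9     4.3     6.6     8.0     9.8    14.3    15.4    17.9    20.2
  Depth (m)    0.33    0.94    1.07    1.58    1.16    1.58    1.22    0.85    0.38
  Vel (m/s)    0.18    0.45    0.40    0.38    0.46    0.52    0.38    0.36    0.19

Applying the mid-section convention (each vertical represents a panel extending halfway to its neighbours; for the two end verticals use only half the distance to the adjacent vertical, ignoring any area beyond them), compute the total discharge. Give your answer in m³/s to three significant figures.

w_1 = (4.3 − 1.9)/2 = 1.2 m; q_1 = 0.18 × 0.33 × 1.2 = 0.07128 m³/s
w_2 = (6.6 − 1.9)/2 = 2.35 m; q_2 = 0.45 × 0.94 × 2.35 = 0.9941 m³/s
w_3 = (8.0 − 4.3)/2 = 1.85 m; q_3 = 0.40 × 1.07 × 1.85 = 0.7918 m³/s
w_4 = (9.8 − 6.6)/2 = 1.6 m; q_4 = 0.38 × 1.58 × 1.6 = 0.9606 m³/s
w_5 = (14.3 − 8.0)/2 = 3.15 m; q_5 = 0.46 × 1.16 × 3.15 = 1.681 m³/s
w_6 = (15.4 − 9.8)/2 = 2.8 m; q_6 = 0.52 × 1.58 × 2.8 = 2.300 m³/s
w_7 = (17.9 − 14.3)/2 = 1.8 m; q_7 = 0.38 × 1.22 × 1.8 = 0.8345 m³/s
w_8 = (20.2 − 15.4)/2 = 2.4 m; q_8 = 0.36 × 0.85 × 2.4 = 0.7344 m³/s
w_9 = (20.2 − 17.9)/2 = 1.15 m; q_9 = 0.19 × 0.38 × 1.15 = 0.08303 m³/s
Q = Σ qᵢ = 8.451 m³/s

8.45 m³/s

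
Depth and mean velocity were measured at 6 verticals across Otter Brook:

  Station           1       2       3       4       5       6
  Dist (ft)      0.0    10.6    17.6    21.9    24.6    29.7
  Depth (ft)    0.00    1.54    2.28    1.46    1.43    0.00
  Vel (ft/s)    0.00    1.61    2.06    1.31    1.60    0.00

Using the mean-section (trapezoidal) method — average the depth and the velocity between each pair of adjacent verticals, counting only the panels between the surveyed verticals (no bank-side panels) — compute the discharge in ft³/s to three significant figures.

Panel 1-2: Δb = 10.6 ft, d̄ = (0.00+1.54)/2 = 0.77, v̄ = (0.00+1.61)/2 = 0.805 → q = 10.6×0.77×0.805 = 6.570 ft³/s
Panel 2-3: Δb = 7 ft, d̄ = (1.54+2.28)/2 = 1.91, v̄ = (1.61+2.06)/2 = 1.835 → q = 7×1.91×1.835 = 24.53 ft³/s
Panel 3-4: Δb = 4.3 ft, d̄ = (2.28+1.46)/2 = 1.87, v̄ = (2.06+1.31)/2 = 1.685 → q = 4.3×1.87×1.685 = 13.55 ft³/s
Panel 4-5: Δb = 2.7 ft, d̄ = (1.46+1.43)/2 = 1.445, v̄ = (1.31+1.60)/2 = 1.455 → q = 2.7×1.445×1.455 = 5.677 ft³/s
Panel 5-6: Δb = 5.1 ft, d̄ = (1.43+0.00)/2 = 0.715, v̄ = (1.60+0.00)/2 = 0.8 → q = 5.1×0.715×0.8 = 2.917 ft³/s
Q = Σ q = 53.25 ft³/s

53.2 ft³/s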